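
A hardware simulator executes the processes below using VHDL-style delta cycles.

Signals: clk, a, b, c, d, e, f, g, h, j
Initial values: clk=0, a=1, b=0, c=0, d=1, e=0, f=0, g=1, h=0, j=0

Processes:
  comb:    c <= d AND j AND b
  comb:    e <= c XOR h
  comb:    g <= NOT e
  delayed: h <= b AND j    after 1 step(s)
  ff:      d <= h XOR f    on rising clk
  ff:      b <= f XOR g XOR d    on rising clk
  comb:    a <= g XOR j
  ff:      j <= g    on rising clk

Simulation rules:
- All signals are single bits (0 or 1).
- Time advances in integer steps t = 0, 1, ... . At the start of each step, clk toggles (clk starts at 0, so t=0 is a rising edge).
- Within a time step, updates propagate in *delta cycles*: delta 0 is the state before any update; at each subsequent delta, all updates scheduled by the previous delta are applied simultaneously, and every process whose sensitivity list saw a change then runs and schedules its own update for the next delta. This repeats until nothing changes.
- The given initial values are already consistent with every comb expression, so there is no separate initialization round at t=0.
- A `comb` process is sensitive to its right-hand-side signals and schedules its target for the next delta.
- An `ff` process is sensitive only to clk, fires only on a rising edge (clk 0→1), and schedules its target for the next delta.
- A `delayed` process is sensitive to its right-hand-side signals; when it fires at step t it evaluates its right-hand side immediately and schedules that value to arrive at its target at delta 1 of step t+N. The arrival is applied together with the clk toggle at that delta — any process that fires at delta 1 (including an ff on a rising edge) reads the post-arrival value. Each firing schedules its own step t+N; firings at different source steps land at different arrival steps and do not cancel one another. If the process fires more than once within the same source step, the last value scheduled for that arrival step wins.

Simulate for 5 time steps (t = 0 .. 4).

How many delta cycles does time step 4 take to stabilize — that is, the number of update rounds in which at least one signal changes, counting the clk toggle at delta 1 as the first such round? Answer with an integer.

3

[bits: h,a,e,f,d,clk,c,j,g,b]
t=0: Δ0=0100100010 Δ1=0100110010 Δ2=0100010110 Δ3=0000010110 | 3Δ
t=1: Δ0=0000010110 Δ1=0000000110 | 1Δ
t=2: Δ0=0000000110 Δ1=0000010110 Δ2=0000010111 | 2Δ
t=3: Δ0=0000010111 Δ1=1000000111 Δ2=1010000111 Δ3=1010000101 Δ4=1110000101 | 4Δ
t=4: Δ0=1110000101 Δ1=1110010101 Δ2=1110110000 Δ3=1010110000 | 3Δ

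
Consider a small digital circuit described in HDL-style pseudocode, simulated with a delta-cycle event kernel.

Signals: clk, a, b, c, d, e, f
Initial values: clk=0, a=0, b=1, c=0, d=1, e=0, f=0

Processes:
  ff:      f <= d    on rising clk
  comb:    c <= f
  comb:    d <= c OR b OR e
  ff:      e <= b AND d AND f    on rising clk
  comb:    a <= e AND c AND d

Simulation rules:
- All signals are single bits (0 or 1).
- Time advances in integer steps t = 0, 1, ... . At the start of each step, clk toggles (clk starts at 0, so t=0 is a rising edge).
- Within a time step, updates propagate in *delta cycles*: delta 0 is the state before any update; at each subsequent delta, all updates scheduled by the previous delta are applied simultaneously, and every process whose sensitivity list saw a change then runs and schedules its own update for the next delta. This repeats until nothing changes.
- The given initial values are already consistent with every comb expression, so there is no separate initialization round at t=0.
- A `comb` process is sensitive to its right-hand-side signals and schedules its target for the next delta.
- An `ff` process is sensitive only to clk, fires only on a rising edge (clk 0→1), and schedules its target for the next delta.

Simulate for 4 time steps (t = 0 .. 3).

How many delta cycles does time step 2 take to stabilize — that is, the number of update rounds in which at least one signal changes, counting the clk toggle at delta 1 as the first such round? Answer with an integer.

3

t0.Δ0 c=0 a=0 b=1 d=1 f=0 e=0 clk=0
t0.Δ1 c=0 a=0 b=1 d=1 f=0 e=0 clk=1
t0.Δ2 c=0 a=0 b=1 d=1 f=1 e=0 clk=1
t0.Δ3 c=1 a=0 b=1 d=1 f=1 e=0 clk=1
t1.Δ0 c=1 a=0 b=1 d=1 f=1 e=0 clk=1
t1.Δ1 c=1 a=0 b=1 d=1 f=1 e=0 clk=0
t2.Δ0 c=1 a=0 b=1 d=1 f=1 e=0 clk=0
t2.Δ1 c=1 a=0 b=1 d=1 f=1 e=0 clk=1
t2.Δ2 c=1 a=0 b=1 d=1 f=1 e=1 clk=1
t2.Δ3 c=1 a=1 b=1 d=1 f=1 e=1 clk=1
t3.Δ0 c=1 a=1 b=1 d=1 f=1 e=1 clk=1
t3.Δ1 c=1 a=1 b=1 d=1 f=1 e=1 clk=0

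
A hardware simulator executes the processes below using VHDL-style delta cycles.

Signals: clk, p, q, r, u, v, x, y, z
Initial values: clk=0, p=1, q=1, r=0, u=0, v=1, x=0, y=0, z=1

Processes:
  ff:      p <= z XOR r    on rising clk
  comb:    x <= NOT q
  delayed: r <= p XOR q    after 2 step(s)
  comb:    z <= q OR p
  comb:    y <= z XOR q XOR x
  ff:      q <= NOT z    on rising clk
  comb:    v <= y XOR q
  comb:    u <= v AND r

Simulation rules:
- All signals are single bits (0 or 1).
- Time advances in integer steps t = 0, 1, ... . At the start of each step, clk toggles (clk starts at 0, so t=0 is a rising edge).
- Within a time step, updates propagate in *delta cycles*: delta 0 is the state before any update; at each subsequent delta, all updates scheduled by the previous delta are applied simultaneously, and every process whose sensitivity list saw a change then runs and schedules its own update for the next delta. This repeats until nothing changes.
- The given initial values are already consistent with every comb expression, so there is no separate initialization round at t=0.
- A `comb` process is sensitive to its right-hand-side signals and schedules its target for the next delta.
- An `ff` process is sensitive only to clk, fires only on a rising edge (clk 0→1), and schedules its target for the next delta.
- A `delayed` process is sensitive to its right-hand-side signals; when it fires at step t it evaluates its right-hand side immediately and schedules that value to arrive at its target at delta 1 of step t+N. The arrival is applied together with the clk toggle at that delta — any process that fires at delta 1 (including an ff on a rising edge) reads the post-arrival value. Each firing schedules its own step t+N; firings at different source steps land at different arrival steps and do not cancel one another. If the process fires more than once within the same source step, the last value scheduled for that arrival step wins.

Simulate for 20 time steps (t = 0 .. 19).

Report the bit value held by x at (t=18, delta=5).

1

[bits: u,v,clk,y,x,p,z,r,q]
t=0: Δ0=010001101 Δ1=011001101 Δ2=011001100 Δ3=001111100 Δ4=011011100 Δ5=001011100 | 5Δ
t=1: Δ0=001011100 Δ1=000011100 | 1Δ
t=2: Δ0=000011100 Δ1=001011110 Δ2=001010110 Δ3=001010010 Δ4=001110010 Δ5=011110010 Δ6=111110010 | 6Δ
t=3: Δ0=111110010 Δ1=110110010 | 1Δ
t=4: Δ0=110110010 Δ1=111110000 Δ2=011110001 Δ3=001000101 Δ4=011000101 | 4Δ
t=5: Δ0=011000101 Δ1=010000101 | 1Δ
t=6: Δ0=010000101 Δ1=011000111 Δ2=111000110 Δ3=101110010 Δ4=011110010 Δ5=111110010 | 5Δ
t=7: Δ0=111110010 Δ1=110110010 | 1Δ
t=8: Δ0=110110010 Δ1=111110000 Δ2=011110001 Δ3=001000101 Δ4=011000101 | 4Δ
t=9: Δ0=011000101 Δ1=010000101 | 1Δ
t=10: Δ0=010000101 Δ1=011000111 Δ2=111000110 Δ3=101110010 Δ4=011110010 Δ5=111110010 | 5Δ
t=11: Δ0=111110010 Δ1=110110010 | 1Δ
t=12: Δ0=110110010 Δ1=111110000 Δ2=011110001 Δ3=001000101 Δ4=011000101 | 4Δ
t=13: Δ0=011000101 Δ1=010000101 | 1Δ
t=14: Δ0=010000101 Δ1=011000111 Δ2=111000110 Δ3=101110010 Δ4=011110010 Δ5=111110010 | 5Δ
t=15: Δ0=111110010 Δ1=110110010 | 1Δ
t=16: Δ0=110110010 Δ1=111110000 Δ2=011110001 Δ3=001000101 Δ4=011000101 | 4Δ
t=17: Δ0=011000101 Δ1=010000101 | 1Δ
t=18: Δ0=010000101 Δ1=011000111 Δ2=111000110 Δ3=101110010 Δ4=011110010 Δ5=111110010 | 5Δ
t=19: Δ0=111110010 Δ1=110110010 | 1Δ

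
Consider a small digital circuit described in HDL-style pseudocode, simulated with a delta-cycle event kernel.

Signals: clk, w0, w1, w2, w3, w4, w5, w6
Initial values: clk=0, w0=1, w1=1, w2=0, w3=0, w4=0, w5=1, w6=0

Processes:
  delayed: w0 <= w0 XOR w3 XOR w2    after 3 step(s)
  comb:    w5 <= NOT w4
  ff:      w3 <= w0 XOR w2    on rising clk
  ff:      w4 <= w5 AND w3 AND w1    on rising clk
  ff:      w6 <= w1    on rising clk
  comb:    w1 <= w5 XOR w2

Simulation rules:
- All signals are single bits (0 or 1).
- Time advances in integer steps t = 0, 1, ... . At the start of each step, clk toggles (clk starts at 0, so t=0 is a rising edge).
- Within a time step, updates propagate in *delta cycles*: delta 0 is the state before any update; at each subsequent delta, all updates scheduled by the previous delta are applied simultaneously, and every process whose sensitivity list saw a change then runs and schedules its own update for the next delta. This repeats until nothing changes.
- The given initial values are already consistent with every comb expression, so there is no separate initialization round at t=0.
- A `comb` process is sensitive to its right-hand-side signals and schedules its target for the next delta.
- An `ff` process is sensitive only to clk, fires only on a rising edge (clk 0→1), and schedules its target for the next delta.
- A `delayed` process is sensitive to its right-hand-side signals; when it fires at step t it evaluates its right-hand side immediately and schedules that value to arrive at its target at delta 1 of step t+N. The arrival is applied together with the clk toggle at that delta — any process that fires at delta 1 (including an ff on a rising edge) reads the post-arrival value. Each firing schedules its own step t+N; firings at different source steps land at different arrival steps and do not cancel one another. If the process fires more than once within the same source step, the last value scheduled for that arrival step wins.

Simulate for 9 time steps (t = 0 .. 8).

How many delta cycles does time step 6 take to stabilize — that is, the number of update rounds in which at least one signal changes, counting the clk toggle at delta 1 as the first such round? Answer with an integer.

t0.Δ0 w3=0 w4=0 w2=0 w5=1 w1=1 w6=0 w0=1 clk=0
t0.Δ1 w3=0 w4=0 w2=0 w5=1 w1=1 w6=0 w0=1 clk=1
t0.Δ2 w3=1 w4=0 w2=0 w5=1 w1=1 w6=1 w0=1 clk=1
t1.Δ0 w3=1 w4=0 w2=0 w5=1 w1=1 w6=1 w0=1 clk=1
t1.Δ1 w3=1 w4=0 w2=0 w5=1 w1=1 w6=1 w0=1 clk=0
t2.Δ0 w3=1 w4=0 w2=0 w5=1 w1=1 w6=1 w0=1 clk=0
t2.Δ1 w3=1 w4=0 w2=0 w5=1 w1=1 w6=1 w0=1 clk=1
t2.Δ2 w3=1 w4=1 w2=0 w5=1 w1=1 w6=1 w0=1 clk=1
t2.Δ3 w3=1 w4=1 w2=0 w5=0 w1=1 w6=1 w0=1 clk=1
t2.Δ4 w3=1 w4=1 w2=0 w5=0 w1=0 w6=1 w0=1 clk=1
t3.Δ0 w3=1 w4=1 w2=0 w5=0 w1=0 w6=1 w0=1 clk=1
t3.Δ1 w3=1 w4=1 w2=0 w5=0 w1=0 w6=1 w0=0 clk=0
t4.Δ0 w3=1 w4=1 w2=0 w5=0 w1=0 w6=1 w0=0 clk=0
t4.Δ1 w3=1 w4=1 w2=0 w5=0 w1=0 w6=1 w0=0 clk=1
t4.Δ2 w3=0 w4=0 w2=0 w5=0 w1=0 w6=0 w0=0 clk=1
t4.Δ3 w3=0 w4=0 w2=0 w5=1 w1=0 w6=0 w0=0 clk=1
t4.Δ4 w3=0 w4=0 w2=0 w5=1 w1=1 w6=0 w0=0 clk=1
t5.Δ0 w3=0 w4=0 w2=0 w5=1 w1=1 w6=0 w0=0 clk=1
t5.Δ1 w3=0 w4=0 w2=0 w5=1 w1=1 w6=0 w0=0 clk=0
t6.Δ0 w3=0 w4=0 w2=0 w5=1 w1=1 w6=0 w0=0 clk=0
t6.Δ1 w3=0 w4=0 w2=0 w5=1 w1=1 w6=0 w0=1 clk=1
t6.Δ2 w3=1 w4=0 w2=0 w5=1 w1=1 w6=1 w0=1 clk=1
t7.Δ0 w3=1 w4=0 w2=0 w5=1 w1=1 w6=1 w0=1 clk=1
t7.Δ1 w3=1 w4=0 w2=0 w5=1 w1=1 w6=1 w0=0 clk=0
t8.Δ0 w3=1 w4=0 w2=0 w5=1 w1=1 w6=1 w0=0 clk=0
t8.Δ1 w3=1 w4=0 w2=0 w5=1 w1=1 w6=1 w0=0 clk=1
t8.Δ2 w3=0 w4=1 w2=0 w5=1 w1=1 w6=1 w0=0 clk=1
t8.Δ3 w3=0 w4=1 w2=0 w5=0 w1=1 w6=1 w0=0 clk=1
t8.Δ4 w3=0 w4=1 w2=0 w5=0 w1=0 w6=1 w0=0 clk=1

2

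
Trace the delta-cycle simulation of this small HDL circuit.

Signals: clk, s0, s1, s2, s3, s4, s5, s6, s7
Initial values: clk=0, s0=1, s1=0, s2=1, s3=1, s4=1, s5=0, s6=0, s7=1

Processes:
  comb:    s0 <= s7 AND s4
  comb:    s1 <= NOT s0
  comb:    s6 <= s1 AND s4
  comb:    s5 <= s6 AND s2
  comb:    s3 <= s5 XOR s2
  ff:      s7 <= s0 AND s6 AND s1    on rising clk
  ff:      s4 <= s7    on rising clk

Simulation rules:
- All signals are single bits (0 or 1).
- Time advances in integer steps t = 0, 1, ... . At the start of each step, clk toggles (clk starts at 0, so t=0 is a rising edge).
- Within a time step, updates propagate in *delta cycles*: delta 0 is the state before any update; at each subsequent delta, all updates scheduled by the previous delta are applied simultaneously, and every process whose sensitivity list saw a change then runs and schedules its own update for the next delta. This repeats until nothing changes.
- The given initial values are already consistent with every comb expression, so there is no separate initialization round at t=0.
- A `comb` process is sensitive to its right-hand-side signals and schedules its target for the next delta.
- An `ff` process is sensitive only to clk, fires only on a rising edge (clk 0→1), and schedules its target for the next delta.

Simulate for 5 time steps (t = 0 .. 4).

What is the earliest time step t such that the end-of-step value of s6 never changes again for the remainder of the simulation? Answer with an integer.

[bits: s4,s1,s0,s7,s3,clk,s5,s2,s6]
t=0: Δ0=101110010 Δ1=101111010 Δ2=101011010 Δ3=100011010 Δ4=110011010 Δ5=110011011 Δ6=110011111 Δ7=110001111 | 7Δ
t=1: Δ0=110001111 Δ1=110000111 | 1Δ
t=2: Δ0=110000111 Δ1=110001111 Δ2=010001111 Δ3=010001110 Δ4=010001010 Δ5=010011010 | 5Δ
t=3: Δ0=010011010 Δ1=010010010 | 1Δ
t=4: Δ0=010010010 Δ1=010011010 | 1Δ

2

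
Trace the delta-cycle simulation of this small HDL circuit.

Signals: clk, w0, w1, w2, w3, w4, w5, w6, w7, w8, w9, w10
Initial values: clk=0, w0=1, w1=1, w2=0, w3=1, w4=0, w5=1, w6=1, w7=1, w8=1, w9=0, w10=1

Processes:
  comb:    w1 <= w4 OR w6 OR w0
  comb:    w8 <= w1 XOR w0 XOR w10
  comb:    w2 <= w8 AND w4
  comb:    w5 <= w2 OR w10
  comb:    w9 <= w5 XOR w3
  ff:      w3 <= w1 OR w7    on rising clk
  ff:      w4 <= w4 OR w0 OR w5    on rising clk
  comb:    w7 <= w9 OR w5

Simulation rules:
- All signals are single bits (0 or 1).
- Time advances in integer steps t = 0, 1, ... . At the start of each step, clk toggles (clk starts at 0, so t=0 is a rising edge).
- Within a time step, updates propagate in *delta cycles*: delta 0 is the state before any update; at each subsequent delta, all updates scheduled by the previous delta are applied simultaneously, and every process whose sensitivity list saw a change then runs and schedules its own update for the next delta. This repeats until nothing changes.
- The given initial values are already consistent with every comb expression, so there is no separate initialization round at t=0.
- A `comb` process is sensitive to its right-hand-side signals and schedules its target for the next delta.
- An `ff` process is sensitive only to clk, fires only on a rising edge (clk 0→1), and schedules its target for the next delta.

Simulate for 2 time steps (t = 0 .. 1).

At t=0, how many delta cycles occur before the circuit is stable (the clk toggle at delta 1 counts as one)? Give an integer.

3

t=0 Δ0: w1=1 w0=1 w8=1 w10=1 w7=1 w2=0 w5=1 w3=1 w9=0 w6=1 clk=0 w4=0
  Δ1: clk:0→1
  Δ2: w4:0→1
  Δ3: w2:0→1
  (3Δ to stable)
t=1 Δ0: w1=1 w0=1 w8=1 w10=1 w7=1 w2=1 w5=1 w3=1 w9=0 w6=1 clk=1 w4=1
  Δ1: clk:1→0
  (1Δ to stable)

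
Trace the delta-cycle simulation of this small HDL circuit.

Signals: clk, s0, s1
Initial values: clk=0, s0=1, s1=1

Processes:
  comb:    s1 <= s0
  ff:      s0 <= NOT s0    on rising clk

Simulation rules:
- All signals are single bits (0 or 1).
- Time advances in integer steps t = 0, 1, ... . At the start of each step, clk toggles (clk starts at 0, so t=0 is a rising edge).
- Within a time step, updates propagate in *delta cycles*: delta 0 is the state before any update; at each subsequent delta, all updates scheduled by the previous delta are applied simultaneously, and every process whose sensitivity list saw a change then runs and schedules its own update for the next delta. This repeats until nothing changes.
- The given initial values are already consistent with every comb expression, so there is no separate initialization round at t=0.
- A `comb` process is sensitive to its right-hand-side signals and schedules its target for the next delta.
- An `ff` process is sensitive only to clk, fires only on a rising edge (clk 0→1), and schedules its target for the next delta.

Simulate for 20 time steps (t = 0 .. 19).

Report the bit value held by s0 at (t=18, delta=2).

[bits: clk,s0,s1]
t=0: Δ0=011 Δ1=111 Δ2=101 Δ3=100 | 3Δ
t=1: Δ0=100 Δ1=000 | 1Δ
t=2: Δ0=000 Δ1=100 Δ2=110 Δ3=111 | 3Δ
t=3: Δ0=111 Δ1=011 | 1Δ
t=4: Δ0=011 Δ1=111 Δ2=101 Δ3=100 | 3Δ
t=5: Δ0=100 Δ1=000 | 1Δ
t=6: Δ0=000 Δ1=100 Δ2=110 Δ3=111 | 3Δ
t=7: Δ0=111 Δ1=011 | 1Δ
t=8: Δ0=011 Δ1=111 Δ2=101 Δ3=100 | 3Δ
t=9: Δ0=100 Δ1=000 | 1Δ
t=10: Δ0=000 Δ1=100 Δ2=110 Δ3=111 | 3Δ
t=11: Δ0=111 Δ1=011 | 1Δ
t=12: Δ0=011 Δ1=111 Δ2=101 Δ3=100 | 3Δ
t=13: Δ0=100 Δ1=000 | 1Δ
t=14: Δ0=000 Δ1=100 Δ2=110 Δ3=111 | 3Δ
t=15: Δ0=111 Δ1=011 | 1Δ
t=16: Δ0=011 Δ1=111 Δ2=101 Δ3=100 | 3Δ
t=17: Δ0=100 Δ1=000 | 1Δ
t=18: Δ0=000 Δ1=100 Δ2=110 Δ3=111 | 3Δ
t=19: Δ0=111 Δ1=011 | 1Δ

1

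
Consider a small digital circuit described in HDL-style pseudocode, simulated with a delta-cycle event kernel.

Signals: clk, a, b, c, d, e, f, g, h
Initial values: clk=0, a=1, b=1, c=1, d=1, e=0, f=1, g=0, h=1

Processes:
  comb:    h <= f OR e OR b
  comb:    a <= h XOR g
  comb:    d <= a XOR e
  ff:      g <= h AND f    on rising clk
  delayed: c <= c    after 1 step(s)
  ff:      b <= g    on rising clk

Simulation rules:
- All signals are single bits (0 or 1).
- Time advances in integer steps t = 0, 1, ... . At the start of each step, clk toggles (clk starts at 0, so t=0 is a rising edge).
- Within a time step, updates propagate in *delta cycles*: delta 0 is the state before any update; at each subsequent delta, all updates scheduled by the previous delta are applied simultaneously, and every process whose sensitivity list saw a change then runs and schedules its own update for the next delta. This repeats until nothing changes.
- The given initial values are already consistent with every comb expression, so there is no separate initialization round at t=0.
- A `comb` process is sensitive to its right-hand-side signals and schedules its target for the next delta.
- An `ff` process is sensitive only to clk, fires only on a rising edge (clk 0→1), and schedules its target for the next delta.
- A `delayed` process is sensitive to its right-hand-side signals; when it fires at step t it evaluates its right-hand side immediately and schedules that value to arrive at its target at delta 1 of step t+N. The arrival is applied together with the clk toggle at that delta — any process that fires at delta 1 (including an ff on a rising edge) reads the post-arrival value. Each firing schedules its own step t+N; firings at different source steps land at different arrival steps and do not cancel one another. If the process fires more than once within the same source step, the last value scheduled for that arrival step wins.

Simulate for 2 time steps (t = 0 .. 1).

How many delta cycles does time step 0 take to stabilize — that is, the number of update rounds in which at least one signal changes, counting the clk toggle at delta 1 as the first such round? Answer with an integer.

4

t=0 Δ0: g=0 c=1 clk=0 d=1 b=1 f=1 h=1 e=0 a=1
  Δ1: clk:0→1
  Δ2: g:0→1, b:1→0
  Δ3: a:1→0
  Δ4: d:1→0
  (4Δ to stable)
t=1 Δ0: g=1 c=1 clk=1 d=0 b=0 f=1 h=1 e=0 a=0
  Δ1: clk:1→0
  (1Δ to stable)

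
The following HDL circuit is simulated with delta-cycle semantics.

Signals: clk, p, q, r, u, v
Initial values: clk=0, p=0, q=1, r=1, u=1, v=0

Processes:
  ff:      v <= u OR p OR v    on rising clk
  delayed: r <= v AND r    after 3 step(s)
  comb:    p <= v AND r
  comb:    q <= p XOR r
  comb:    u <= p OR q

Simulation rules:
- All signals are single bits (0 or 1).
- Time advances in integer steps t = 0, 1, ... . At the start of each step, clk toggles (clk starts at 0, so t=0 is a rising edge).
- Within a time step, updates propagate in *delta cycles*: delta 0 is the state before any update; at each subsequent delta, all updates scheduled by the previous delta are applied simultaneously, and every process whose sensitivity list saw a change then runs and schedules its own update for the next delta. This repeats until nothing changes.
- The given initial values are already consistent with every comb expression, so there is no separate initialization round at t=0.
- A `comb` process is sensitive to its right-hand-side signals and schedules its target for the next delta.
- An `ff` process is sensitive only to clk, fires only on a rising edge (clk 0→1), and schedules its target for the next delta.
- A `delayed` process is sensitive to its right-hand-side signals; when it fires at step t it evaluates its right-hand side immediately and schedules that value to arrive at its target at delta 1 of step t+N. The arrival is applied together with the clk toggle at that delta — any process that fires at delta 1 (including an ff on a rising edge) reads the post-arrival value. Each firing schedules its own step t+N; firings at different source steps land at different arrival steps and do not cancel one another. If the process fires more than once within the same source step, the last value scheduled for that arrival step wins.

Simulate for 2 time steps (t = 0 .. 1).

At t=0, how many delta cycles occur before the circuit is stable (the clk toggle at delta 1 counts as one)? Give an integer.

t=0 Δ0: v=0 p=0 clk=0 u=1 q=1 r=1
  Δ1: clk:0→1
  Δ2: v:0→1
  Δ3: p:0→1
  Δ4: q:1→0
  (4Δ to stable)
t=1 Δ0: v=1 p=1 clk=1 u=1 q=0 r=1
  Δ1: clk:1→0
  (1Δ to stable)

4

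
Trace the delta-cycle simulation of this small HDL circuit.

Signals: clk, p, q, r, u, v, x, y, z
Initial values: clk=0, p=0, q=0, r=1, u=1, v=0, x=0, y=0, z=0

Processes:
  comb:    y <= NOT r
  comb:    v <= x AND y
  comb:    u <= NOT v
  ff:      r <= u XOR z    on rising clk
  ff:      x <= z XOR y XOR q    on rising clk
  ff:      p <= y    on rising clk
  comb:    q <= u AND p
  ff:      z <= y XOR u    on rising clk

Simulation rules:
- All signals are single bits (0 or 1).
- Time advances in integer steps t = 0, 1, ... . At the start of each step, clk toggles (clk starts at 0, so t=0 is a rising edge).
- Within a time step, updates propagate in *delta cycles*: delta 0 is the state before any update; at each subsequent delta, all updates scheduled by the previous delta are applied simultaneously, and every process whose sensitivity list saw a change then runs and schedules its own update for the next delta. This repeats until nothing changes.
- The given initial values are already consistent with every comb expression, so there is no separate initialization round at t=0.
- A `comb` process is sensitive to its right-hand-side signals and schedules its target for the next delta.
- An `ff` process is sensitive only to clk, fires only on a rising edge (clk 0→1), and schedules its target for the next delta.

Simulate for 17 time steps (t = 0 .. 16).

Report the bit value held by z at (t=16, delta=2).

1

t0.Δ0 p=0 r=1 x=0 q=0 u=1 clk=0 v=0 y=0 z=0
t0.Δ1 p=0 r=1 x=0 q=0 u=1 clk=1 v=0 y=0 z=0
t0.Δ2 p=0 r=1 x=0 q=0 u=1 clk=1 v=0 y=0 z=1
t1.Δ0 p=0 r=1 x=0 q=0 u=1 clk=1 v=0 y=0 z=1
t1.Δ1 p=0 r=1 x=0 q=0 u=1 clk=0 v=0 y=0 z=1
t2.Δ0 p=0 r=1 x=0 q=0 u=1 clk=0 v=0 y=0 z=1
t2.Δ1 p=0 r=1 x=0 q=0 u=1 clk=1 v=0 y=0 z=1
t2.Δ2 p=0 r=0 x=1 q=0 u=1 clk=1 v=0 y=0 z=1
t2.Δ3 p=0 r=0 x=1 q=0 u=1 clk=1 v=0 y=1 z=1
t2.Δ4 p=0 r=0 x=1 q=0 u=1 clk=1 v=1 y=1 z=1
t2.Δ5 p=0 r=0 x=1 q=0 u=0 clk=1 v=1 y=1 z=1
t3.Δ0 p=0 r=0 x=1 q=0 u=0 clk=1 v=1 y=1 z=1
t3.Δ1 p=0 r=0 x=1 q=0 u=0 clk=0 v=1 y=1 z=1
t4.Δ0 p=0 r=0 x=1 q=0 u=0 clk=0 v=1 y=1 z=1
t4.Δ1 p=0 r=0 x=1 q=0 u=0 clk=1 v=1 y=1 z=1
t4.Δ2 p=1 r=1 x=0 q=0 u=0 clk=1 v=1 y=1 z=1
t4.Δ3 p=1 r=1 x=0 q=0 u=0 clk=1 v=0 y=0 z=1
t4.Δ4 p=1 r=1 x=0 q=0 u=1 clk=1 v=0 y=0 z=1
t4.Δ5 p=1 r=1 x=0 q=1 u=1 clk=1 v=0 y=0 z=1
t5.Δ0 p=1 r=1 x=0 q=1 u=1 clk=1 v=0 y=0 z=1
t5.Δ1 p=1 r=1 x=0 q=1 u=1 clk=0 v=0 y=0 z=1
t6.Δ0 p=1 r=1 x=0 q=1 u=1 clk=0 v=0 y=0 z=1
t6.Δ1 p=1 r=1 x=0 q=1 u=1 clk=1 v=0 y=0 z=1
t6.Δ2 p=0 r=0 x=0 q=1 u=1 clk=1 v=0 y=0 z=1
t6.Δ3 p=0 r=0 x=0 q=0 u=1 clk=1 v=0 y=1 z=1
t7.Δ0 p=0 r=0 x=0 q=0 u=1 clk=1 v=0 y=1 z=1
t7.Δ1 p=0 r=0 x=0 q=0 u=1 clk=0 v=0 y=1 z=1
t8.Δ0 p=0 r=0 x=0 q=0 u=1 clk=0 v=0 y=1 z=1
t8.Δ1 p=0 r=0 x=0 q=0 u=1 clk=1 v=0 y=1 z=1
t8.Δ2 p=1 r=0 x=0 q=0 u=1 clk=1 v=0 y=1 z=0
t8.Δ3 p=1 r=0 x=0 q=1 u=1 clk=1 v=0 y=1 z=0
t9.Δ0 p=1 r=0 x=0 q=1 u=1 clk=1 v=0 y=1 z=0
t9.Δ1 p=1 r=0 x=0 q=1 u=1 clk=0 v=0 y=1 z=0
t10.Δ0 p=1 r=0 x=0 q=1 u=1 clk=0 v=0 y=1 z=0
t10.Δ1 p=1 r=0 x=0 q=1 u=1 clk=1 v=0 y=1 z=0
t10.Δ2 p=1 r=1 x=0 q=1 u=1 clk=1 v=0 y=1 z=0
t10.Δ3 p=1 r=1 x=0 q=1 u=1 clk=1 v=0 y=0 z=0
t11.Δ0 p=1 r=1 x=0 q=1 u=1 clk=1 v=0 y=0 z=0
t11.Δ1 p=1 r=1 x=0 q=1 u=1 clk=0 v=0 y=0 z=0
t12.Δ0 p=1 r=1 x=0 q=1 u=1 clk=0 v=0 y=0 z=0
t12.Δ1 p=1 r=1 x=0 q=1 u=1 clk=1 v=0 y=0 z=0
t12.Δ2 p=0 r=1 x=1 q=1 u=1 clk=1 v=0 y=0 z=1
t12.Δ3 p=0 r=1 x=1 q=0 u=1 clk=1 v=0 y=0 z=1
t13.Δ0 p=0 r=1 x=1 q=0 u=1 clk=1 v=0 y=0 z=1
t13.Δ1 p=0 r=1 x=1 q=0 u=1 clk=0 v=0 y=0 z=1
t14.Δ0 p=0 r=1 x=1 q=0 u=1 clk=0 v=0 y=0 z=1
t14.Δ1 p=0 r=1 x=1 q=0 u=1 clk=1 v=0 y=0 z=1
t14.Δ2 p=0 r=0 x=1 q=0 u=1 clk=1 v=0 y=0 z=1
t14.Δ3 p=0 r=0 x=1 q=0 u=1 clk=1 v=0 y=1 z=1
t14.Δ4 p=0 r=0 x=1 q=0 u=1 clk=1 v=1 y=1 z=1
t14.Δ5 p=0 r=0 x=1 q=0 u=0 clk=1 v=1 y=1 z=1
t15.Δ0 p=0 r=0 x=1 q=0 u=0 clk=1 v=1 y=1 z=1
t15.Δ1 p=0 r=0 x=1 q=0 u=0 clk=0 v=1 y=1 z=1
t16.Δ0 p=0 r=0 x=1 q=0 u=0 clk=0 v=1 y=1 z=1
t16.Δ1 p=0 r=0 x=1 q=0 u=0 clk=1 v=1 y=1 z=1
t16.Δ2 p=1 r=1 x=0 q=0 u=0 clk=1 v=1 y=1 z=1
t16.Δ3 p=1 r=1 x=0 q=0 u=0 clk=1 v=0 y=0 z=1
t16.Δ4 p=1 r=1 x=0 q=0 u=1 clk=1 v=0 y=0 z=1
t16.Δ5 p=1 r=1 x=0 q=1 u=1 clk=1 v=0 y=0 z=1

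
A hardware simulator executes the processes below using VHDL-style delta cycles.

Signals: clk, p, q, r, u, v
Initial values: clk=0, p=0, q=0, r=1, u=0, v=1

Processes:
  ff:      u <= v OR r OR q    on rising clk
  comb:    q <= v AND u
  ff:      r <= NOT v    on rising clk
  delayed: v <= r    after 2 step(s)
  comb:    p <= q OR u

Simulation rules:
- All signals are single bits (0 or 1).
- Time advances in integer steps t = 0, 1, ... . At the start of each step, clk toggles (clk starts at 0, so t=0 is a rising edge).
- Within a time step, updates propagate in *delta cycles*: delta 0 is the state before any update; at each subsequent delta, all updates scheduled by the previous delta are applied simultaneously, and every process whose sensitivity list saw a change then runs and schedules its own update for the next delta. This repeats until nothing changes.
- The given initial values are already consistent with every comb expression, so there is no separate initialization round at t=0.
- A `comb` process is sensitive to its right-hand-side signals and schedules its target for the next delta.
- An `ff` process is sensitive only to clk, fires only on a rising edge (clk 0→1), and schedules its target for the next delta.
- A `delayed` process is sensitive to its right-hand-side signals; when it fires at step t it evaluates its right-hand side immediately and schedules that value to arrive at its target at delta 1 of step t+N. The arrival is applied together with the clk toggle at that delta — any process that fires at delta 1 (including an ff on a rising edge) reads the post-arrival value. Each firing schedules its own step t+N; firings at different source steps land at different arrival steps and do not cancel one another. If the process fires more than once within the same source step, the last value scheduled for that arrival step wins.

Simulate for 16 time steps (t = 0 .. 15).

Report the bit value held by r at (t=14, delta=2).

1

[bits: v,r,q,u,p,clk]
t=0: Δ0=110000 Δ1=110001 Δ2=100101 Δ3=101111 | 3Δ
t=1: Δ0=101111 Δ1=101110 | 1Δ
t=2: Δ0=101110 Δ1=001111 Δ2=010111 | 2Δ
t=3: Δ0=010111 Δ1=010110 | 1Δ
t=4: Δ0=010110 Δ1=110111 Δ2=101111 | 2Δ
t=5: Δ0=101111 Δ1=101110 | 1Δ
t=6: Δ0=101110 Δ1=001111 Δ2=010111 | 2Δ
t=7: Δ0=010111 Δ1=010110 | 1Δ
t=8: Δ0=010110 Δ1=110111 Δ2=101111 | 2Δ
t=9: Δ0=101111 Δ1=101110 | 1Δ
t=10: Δ0=101110 Δ1=001111 Δ2=010111 | 2Δ
t=11: Δ0=010111 Δ1=010110 | 1Δ
t=12: Δ0=010110 Δ1=110111 Δ2=101111 | 2Δ
t=13: Δ0=101111 Δ1=101110 | 1Δ
t=14: Δ0=101110 Δ1=001111 Δ2=010111 | 2Δ
t=15: Δ0=010111 Δ1=010110 | 1Δ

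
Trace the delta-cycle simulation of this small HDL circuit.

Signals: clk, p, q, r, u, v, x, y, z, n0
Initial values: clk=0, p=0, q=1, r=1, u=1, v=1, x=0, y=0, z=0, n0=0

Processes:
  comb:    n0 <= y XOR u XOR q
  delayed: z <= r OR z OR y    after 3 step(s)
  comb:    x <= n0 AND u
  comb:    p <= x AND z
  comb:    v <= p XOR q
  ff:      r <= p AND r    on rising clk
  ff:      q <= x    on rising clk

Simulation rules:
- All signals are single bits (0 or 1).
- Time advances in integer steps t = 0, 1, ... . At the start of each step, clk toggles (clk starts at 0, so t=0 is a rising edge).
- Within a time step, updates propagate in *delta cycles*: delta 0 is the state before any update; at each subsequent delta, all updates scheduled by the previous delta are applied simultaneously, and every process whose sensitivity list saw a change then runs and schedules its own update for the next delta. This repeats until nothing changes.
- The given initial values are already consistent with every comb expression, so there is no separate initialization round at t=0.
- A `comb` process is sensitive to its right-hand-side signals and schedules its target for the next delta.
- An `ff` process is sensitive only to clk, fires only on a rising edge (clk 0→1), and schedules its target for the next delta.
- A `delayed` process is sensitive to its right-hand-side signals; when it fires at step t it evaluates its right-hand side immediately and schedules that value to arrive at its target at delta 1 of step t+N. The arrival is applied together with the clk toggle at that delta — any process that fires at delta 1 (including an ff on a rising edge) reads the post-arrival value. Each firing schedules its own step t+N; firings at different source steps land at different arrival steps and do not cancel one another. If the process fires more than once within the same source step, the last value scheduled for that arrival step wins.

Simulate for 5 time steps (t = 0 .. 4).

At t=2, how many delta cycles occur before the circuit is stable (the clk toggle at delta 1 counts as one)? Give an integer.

t0.Δ0 clk=0 v=1 z=0 n0=0 r=1 p=0 x=0 q=1 y=0 u=1
t0.Δ1 clk=1 v=1 z=0 n0=0 r=1 p=0 x=0 q=1 y=0 u=1
t0.Δ2 clk=1 v=1 z=0 n0=0 r=0 p=0 x=0 q=0 y=0 u=1
t0.Δ3 clk=1 v=0 z=0 n0=1 r=0 p=0 x=0 q=0 y=0 u=1
t0.Δ4 clk=1 v=0 z=0 n0=1 r=0 p=0 x=1 q=0 y=0 u=1
t1.Δ0 clk=1 v=0 z=0 n0=1 r=0 p=0 x=1 q=0 y=0 u=1
t1.Δ1 clk=0 v=0 z=0 n0=1 r=0 p=0 x=1 q=0 y=0 u=1
t2.Δ0 clk=0 v=0 z=0 n0=1 r=0 p=0 x=1 q=0 y=0 u=1
t2.Δ1 clk=1 v=0 z=0 n0=1 r=0 p=0 x=1 q=0 y=0 u=1
t2.Δ2 clk=1 v=0 z=0 n0=1 r=0 p=0 x=1 q=1 y=0 u=1
t2.Δ3 clk=1 v=1 z=0 n0=0 r=0 p=0 x=1 q=1 y=0 u=1
t2.Δ4 clk=1 v=1 z=0 n0=0 r=0 p=0 x=0 q=1 y=0 u=1
t3.Δ0 clk=1 v=1 z=0 n0=0 r=0 p=0 x=0 q=1 y=0 u=1
t3.Δ1 clk=0 v=1 z=0 n0=0 r=0 p=0 x=0 q=1 y=0 u=1
t4.Δ0 clk=0 v=1 z=0 n0=0 r=0 p=0 x=0 q=1 y=0 u=1
t4.Δ1 clk=1 v=1 z=0 n0=0 r=0 p=0 x=0 q=1 y=0 u=1
t4.Δ2 clk=1 v=1 z=0 n0=0 r=0 p=0 x=0 q=0 y=0 u=1
t4.Δ3 clk=1 v=0 z=0 n0=1 r=0 p=0 x=0 q=0 y=0 u=1
t4.Δ4 clk=1 v=0 z=0 n0=1 r=0 p=0 x=1 q=0 y=0 u=1

4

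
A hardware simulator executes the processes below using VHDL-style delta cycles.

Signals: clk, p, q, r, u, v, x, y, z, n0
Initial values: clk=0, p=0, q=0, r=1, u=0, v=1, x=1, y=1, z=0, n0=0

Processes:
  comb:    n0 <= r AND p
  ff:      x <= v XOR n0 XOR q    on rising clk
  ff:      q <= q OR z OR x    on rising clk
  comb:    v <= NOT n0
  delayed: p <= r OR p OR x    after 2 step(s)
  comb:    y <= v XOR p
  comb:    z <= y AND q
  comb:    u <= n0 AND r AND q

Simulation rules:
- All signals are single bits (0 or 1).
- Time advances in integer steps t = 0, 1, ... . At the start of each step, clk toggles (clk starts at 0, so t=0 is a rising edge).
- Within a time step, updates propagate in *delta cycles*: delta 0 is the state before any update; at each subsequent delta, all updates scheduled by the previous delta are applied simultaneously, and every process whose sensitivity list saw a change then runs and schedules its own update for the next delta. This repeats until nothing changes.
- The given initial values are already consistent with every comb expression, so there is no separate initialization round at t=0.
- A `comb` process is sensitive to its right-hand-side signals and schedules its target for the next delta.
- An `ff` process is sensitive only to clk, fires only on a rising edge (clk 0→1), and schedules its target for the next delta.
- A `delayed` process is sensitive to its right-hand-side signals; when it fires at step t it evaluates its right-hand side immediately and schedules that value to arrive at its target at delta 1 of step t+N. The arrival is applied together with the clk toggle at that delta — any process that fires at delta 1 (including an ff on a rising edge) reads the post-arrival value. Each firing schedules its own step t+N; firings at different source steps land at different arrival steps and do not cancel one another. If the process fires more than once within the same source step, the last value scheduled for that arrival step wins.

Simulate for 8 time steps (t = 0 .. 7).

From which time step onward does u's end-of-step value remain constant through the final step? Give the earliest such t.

t0.Δ0 u=0 p=0 x=1 v=1 z=0 clk=0 y=1 r=1 n0=0 q=0
t0.Δ1 u=0 p=0 x=1 v=1 z=0 clk=1 y=1 r=1 n0=0 q=0
t0.Δ2 u=0 p=0 x=1 v=1 z=0 clk=1 y=1 r=1 n0=0 q=1
t0.Δ3 u=0 p=0 x=1 v=1 z=1 clk=1 y=1 r=1 n0=0 q=1
t1.Δ0 u=0 p=0 x=1 v=1 z=1 clk=1 y=1 r=1 n0=0 q=1
t1.Δ1 u=0 p=0 x=1 v=1 z=1 clk=0 y=1 r=1 n0=0 q=1
t2.Δ0 u=0 p=0 x=1 v=1 z=1 clk=0 y=1 r=1 n0=0 q=1
t2.Δ1 u=0 p=0 x=1 v=1 z=1 clk=1 y=1 r=1 n0=0 q=1
t2.Δ2 u=0 p=0 x=0 v=1 z=1 clk=1 y=1 r=1 n0=0 q=1
t3.Δ0 u=0 p=0 x=0 v=1 z=1 clk=1 y=1 r=1 n0=0 q=1
t3.Δ1 u=0 p=0 x=0 v=1 z=1 clk=0 y=1 r=1 n0=0 q=1
t4.Δ0 u=0 p=0 x=0 v=1 z=1 clk=0 y=1 r=1 n0=0 q=1
t4.Δ1 u=0 p=1 x=0 v=1 z=1 clk=1 y=1 r=1 n0=0 q=1
t4.Δ2 u=0 p=1 x=0 v=1 z=1 clk=1 y=0 r=1 n0=1 q=1
t4.Δ3 u=1 p=1 x=0 v=0 z=0 clk=1 y=0 r=1 n0=1 q=1
t4.Δ4 u=1 p=1 x=0 v=0 z=0 clk=1 y=1 r=1 n0=1 q=1
t4.Δ5 u=1 p=1 x=0 v=0 z=1 clk=1 y=1 r=1 n0=1 q=1
t5.Δ0 u=1 p=1 x=0 v=0 z=1 clk=1 y=1 r=1 n0=1 q=1
t5.Δ1 u=1 p=1 x=0 v=0 z=1 clk=0 y=1 r=1 n0=1 q=1
t6.Δ0 u=1 p=1 x=0 v=0 z=1 clk=0 y=1 r=1 n0=1 q=1
t6.Δ1 u=1 p=1 x=0 v=0 z=1 clk=1 y=1 r=1 n0=1 q=1
t7.Δ0 u=1 p=1 x=0 v=0 z=1 clk=1 y=1 r=1 n0=1 q=1
t7.Δ1 u=1 p=1 x=0 v=0 z=1 clk=0 y=1 r=1 n0=1 q=1

4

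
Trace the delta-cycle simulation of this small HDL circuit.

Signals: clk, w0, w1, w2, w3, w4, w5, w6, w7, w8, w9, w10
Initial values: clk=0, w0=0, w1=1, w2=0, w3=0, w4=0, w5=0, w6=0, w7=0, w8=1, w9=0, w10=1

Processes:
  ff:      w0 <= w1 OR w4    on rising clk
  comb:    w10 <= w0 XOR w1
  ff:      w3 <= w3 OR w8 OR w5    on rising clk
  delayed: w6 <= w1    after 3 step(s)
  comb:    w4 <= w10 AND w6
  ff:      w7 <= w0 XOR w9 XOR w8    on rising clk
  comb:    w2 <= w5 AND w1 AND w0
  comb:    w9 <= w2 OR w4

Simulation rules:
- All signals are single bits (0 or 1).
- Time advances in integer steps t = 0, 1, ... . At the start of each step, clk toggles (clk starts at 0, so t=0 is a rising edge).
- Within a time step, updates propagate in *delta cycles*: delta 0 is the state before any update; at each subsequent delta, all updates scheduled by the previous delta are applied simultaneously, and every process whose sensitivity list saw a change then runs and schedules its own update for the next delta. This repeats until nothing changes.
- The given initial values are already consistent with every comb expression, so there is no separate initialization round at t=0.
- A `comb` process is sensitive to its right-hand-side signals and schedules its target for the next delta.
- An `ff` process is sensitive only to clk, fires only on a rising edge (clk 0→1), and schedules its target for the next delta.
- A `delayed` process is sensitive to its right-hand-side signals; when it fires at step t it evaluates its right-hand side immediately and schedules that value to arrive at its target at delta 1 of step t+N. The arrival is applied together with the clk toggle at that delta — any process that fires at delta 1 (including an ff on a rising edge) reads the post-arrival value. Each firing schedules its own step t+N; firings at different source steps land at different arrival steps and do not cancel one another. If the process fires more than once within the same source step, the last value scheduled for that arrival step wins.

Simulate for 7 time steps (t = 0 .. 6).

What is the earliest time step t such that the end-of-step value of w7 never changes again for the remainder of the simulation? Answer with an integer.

2

[bits: w5,w8,w2,w0,w10,w4,w3,clk,w9,w6,w1,w7]
t=0: Δ0=010010000010 Δ1=010010010010 Δ2=010110110011 Δ3=010100110011 | 3Δ
t=1: Δ0=010100110011 Δ1=010100100011 | 1Δ
t=2: Δ0=010100100011 Δ1=010100110011 Δ2=010100110010 | 2Δ
t=3: Δ0=010100110010 Δ1=010100100010 | 1Δ
t=4: Δ0=010100100010 Δ1=010100110010 | 1Δ
t=5: Δ0=010100110010 Δ1=010100100010 | 1Δ
t=6: Δ0=010100100010 Δ1=010100110010 | 1Δ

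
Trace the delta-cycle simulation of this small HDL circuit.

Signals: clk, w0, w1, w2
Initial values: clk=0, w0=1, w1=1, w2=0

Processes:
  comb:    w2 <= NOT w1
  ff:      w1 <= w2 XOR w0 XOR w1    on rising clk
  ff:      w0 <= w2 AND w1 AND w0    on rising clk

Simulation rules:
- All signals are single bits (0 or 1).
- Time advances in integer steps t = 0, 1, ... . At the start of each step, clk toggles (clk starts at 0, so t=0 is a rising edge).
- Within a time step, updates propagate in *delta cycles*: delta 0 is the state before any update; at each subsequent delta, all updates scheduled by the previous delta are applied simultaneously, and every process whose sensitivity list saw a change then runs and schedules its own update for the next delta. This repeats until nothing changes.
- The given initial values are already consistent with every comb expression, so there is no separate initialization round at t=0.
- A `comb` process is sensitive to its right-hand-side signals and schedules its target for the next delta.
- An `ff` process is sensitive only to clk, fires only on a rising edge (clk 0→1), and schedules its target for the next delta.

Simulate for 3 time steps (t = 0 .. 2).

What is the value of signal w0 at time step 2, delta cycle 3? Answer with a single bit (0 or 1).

0

[bits: w0,w1,w2,clk]
t=0: Δ0=1100 Δ1=1101 Δ2=0001 Δ3=0011 | 3Δ
t=1: Δ0=0011 Δ1=0010 | 1Δ
t=2: Δ0=0010 Δ1=0011 Δ2=0111 Δ3=0101 | 3Δ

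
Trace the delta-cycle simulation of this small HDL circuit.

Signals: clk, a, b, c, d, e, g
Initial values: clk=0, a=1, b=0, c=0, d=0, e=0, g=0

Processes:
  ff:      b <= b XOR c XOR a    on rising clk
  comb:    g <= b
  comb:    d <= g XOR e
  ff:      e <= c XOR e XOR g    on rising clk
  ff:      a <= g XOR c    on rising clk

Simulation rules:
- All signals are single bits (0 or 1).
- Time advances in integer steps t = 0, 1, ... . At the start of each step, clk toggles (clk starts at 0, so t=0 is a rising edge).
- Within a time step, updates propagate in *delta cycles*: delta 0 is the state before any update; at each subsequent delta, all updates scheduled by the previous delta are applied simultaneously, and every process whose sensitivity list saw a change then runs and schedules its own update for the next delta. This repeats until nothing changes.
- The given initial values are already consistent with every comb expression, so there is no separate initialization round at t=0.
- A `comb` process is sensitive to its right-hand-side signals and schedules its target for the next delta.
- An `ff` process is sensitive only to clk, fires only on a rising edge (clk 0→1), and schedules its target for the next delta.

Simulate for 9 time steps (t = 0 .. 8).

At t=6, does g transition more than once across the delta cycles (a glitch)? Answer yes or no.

[bits: e,clk,c,b,g,d,a]
t=0: Δ0=0000001 Δ1=0100001 Δ2=0101000 Δ3=0101100 Δ4=0101110 | 4Δ
t=1: Δ0=0101110 Δ1=0001110 | 1Δ
t=2: Δ0=0001110 Δ1=0101110 Δ2=1101111 Δ3=1101101 | 3Δ
t=3: Δ0=1101101 Δ1=1001101 | 1Δ
t=4: Δ0=1001101 Δ1=1101101 Δ2=0100101 Δ3=0100011 Δ4=0100001 | 4Δ
t=5: Δ0=0100001 Δ1=0000001 | 1Δ
t=6: Δ0=0000001 Δ1=0100001 Δ2=0101000 Δ3=0101100 Δ4=0101110 | 4Δ
t=7: Δ0=0101110 Δ1=0001110 | 1Δ
t=8: Δ0=0001110 Δ1=0101110 Δ2=1101111 Δ3=1101101 | 3Δ

no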